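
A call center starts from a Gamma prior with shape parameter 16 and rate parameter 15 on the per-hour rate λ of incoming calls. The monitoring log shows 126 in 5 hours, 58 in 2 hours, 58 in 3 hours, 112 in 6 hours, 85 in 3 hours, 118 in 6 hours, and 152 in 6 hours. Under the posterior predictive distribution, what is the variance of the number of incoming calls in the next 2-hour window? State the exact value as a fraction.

17400/529

Total count: 126 + 58 + 58 + 112 + 85 + 118 + 152 = 709.
Total exposure: 5 + 2 + 3 + 6 + 3 + 6 + 6 = 31 hours.
By Gamma–Poisson conjugacy, the posterior is Gamma(α + Σx, β + Σt) = Gamma(16 + 709, 15 + 31) = Gamma(725, 46).
The posterior predictive for a window of length T is Negative Binomial with variance T·α'·(β'+T)/β'² = 2·725·48/2116 = 17400/529.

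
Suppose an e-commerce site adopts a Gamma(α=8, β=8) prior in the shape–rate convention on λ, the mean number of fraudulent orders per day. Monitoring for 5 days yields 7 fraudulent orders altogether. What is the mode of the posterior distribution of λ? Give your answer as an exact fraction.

14/13

Total count 7 over total exposure 5 days.
Conjugate update: add total count to the shape and total exposure to the rate, giving Gamma(15, 13).
Posterior mode = (α'−1)/β' = 14/13.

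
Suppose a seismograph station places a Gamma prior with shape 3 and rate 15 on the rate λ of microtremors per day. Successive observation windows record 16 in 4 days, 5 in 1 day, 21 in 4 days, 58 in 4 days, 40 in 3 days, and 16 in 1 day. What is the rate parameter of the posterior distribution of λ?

32

Total count: 16 + 5 + 21 + 58 + 40 + 16 = 156.
Total exposure: 4 + 1 + 4 + 4 + 3 + 1 = 17 days.
The Gamma prior is conjugate for the Poisson rate, so λ | data ~ Gamma(3+156, 15+17) = Gamma(159, 32).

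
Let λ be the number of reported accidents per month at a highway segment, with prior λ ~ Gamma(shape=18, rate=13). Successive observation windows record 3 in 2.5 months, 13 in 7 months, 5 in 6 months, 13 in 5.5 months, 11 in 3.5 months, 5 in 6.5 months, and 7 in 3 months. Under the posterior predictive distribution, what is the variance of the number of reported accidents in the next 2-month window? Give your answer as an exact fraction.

7350/2209

Total count: 3 + 13 + 5 + 13 + 11 + 5 + 7 = 57.
Total exposure: 2.5 + 7 + 6 + 5.5 + 3.5 + 6.5 + 3 = 34 months.
Posterior: α' = 18 + 57 = 75, β' = 13 + 34 = 47.
The posterior predictive for a window of length T is Negative Binomial with variance T·α'·(β'+T)/β'² = 2·75·49/2209 = 7350/2209.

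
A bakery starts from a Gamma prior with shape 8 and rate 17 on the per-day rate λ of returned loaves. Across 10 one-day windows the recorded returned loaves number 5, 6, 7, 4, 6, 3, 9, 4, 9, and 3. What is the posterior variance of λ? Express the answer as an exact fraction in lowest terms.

64/729

Total count: 5 + 6 + 7 + 4 + 6 + 3 + 9 + 4 + 9 + 3 = 56.
Total exposure: 10 days.
The Gamma prior is conjugate for the Poisson rate, so λ | data ~ Gamma(8+56, 17+10) = Gamma(64, 27).
Posterior variance = α'/β'² = 64/729.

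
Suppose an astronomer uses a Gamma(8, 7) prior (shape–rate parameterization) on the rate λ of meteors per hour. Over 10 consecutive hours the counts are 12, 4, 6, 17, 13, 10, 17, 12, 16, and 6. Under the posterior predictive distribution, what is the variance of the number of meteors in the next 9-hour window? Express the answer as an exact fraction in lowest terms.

Total count: 12 + 4 + 6 + 17 + 13 + 10 + 17 + 12 + 16 + 6 = 113.
Total exposure: 10 hours.
Gamma(α, β) with Poisson data over total exposure Σt gives posterior Gamma(α+Σx, β+Σt) = Gamma(121, 17).
The posterior predictive for a window of length T is Negative Binomial with variance T·α'·(β'+T)/β'² = 9·121·26/289 = 28314/289.

28314/289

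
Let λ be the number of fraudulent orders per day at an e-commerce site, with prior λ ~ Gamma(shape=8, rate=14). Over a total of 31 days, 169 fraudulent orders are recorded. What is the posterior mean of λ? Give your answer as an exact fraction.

59/15

Total count 169 over total exposure 31 days.
Posterior: α' = 8 + 169 = 177, β' = 14 + 31 = 45.
Posterior mean = α'/β' = 177/45 = 59/15.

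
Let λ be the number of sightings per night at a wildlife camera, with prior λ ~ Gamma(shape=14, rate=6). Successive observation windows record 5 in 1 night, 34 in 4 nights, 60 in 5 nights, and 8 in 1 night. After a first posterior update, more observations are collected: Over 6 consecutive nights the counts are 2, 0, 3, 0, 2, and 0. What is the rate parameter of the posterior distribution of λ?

23

Total count: 5 + 34 + 60 + 8 = 107.
Total exposure: 1 + 4 + 5 + 1 = 11 nights.
After the first batch: Gamma(14 + 107, 6 + 11) = Gamma(121, 17).
Total count: 2 + 0 + 3 + 0 + 2 + 0 = 7.
Total exposure: 6 nights.
After the second batch: Gamma(121 + 7, 17 + 6) = Gamma(128, 23).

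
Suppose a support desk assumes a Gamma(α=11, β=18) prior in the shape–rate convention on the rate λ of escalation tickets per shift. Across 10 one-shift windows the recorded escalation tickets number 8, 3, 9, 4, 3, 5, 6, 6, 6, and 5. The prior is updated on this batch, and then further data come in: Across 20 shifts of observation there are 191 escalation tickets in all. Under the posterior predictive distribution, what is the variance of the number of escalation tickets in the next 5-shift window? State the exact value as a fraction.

Total count: 8 + 3 + 9 + 4 + 3 + 5 + 6 + 6 + 6 + 5 = 55.
Total exposure: 10 shifts.
After the first batch: Gamma(11 + 55, 18 + 10) = Gamma(66, 28).
Total count 191 over total exposure 20 shifts.
After the second batch: Gamma(66 + 191, 28 + 20) = Gamma(257, 48).
The posterior predictive for a window of length T is Negative Binomial with variance T·α'·(β'+T)/β'² = 5·257·53/2304 = 68105/2304.

68105/2304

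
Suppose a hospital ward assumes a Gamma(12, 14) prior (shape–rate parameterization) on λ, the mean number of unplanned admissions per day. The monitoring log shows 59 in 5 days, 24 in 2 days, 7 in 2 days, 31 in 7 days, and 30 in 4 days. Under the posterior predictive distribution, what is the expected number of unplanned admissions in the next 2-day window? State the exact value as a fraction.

163/17

Total count: 59 + 24 + 7 + 31 + 30 = 151.
Total exposure: 5 + 2 + 2 + 7 + 4 = 20 days.
By Gamma–Poisson conjugacy, the posterior is Gamma(α + Σx, β + Σt) = Gamma(12 + 151, 14 + 20) = Gamma(163, 34).
Predictive mean over a 2-day window = T·E[λ|data] = 2·163/34 = 163/17.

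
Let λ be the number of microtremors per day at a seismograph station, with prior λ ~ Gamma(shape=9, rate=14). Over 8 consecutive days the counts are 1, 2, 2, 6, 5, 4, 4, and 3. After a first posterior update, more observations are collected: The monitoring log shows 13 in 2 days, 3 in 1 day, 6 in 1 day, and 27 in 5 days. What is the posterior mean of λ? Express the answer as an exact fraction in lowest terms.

85/31

Total count: 1 + 2 + 2 + 6 + 5 + 4 + 4 + 3 = 27.
Total exposure: 8 days.
After the first batch: Gamma(9 + 27, 14 + 8) = Gamma(36, 22).
Total count: 13 + 3 + 6 + 27 = 49.
Total exposure: 2 + 1 + 1 + 5 = 9 days.
After the second batch: Gamma(36 + 49, 22 + 9) = Gamma(85, 31).
Posterior mean = α'/β' = 85/31.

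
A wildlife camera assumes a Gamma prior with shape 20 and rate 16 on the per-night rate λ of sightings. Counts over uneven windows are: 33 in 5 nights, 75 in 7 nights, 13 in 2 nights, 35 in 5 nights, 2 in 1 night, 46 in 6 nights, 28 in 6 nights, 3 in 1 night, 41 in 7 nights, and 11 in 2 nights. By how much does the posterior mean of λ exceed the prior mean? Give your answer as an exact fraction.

469/116

Total count: 33 + 75 + 13 + 35 + 2 + 46 + 28 + 3 + 41 + 11 = 287.
Total exposure: 5 + 7 + 2 + 5 + 1 + 6 + 6 + 1 + 7 + 2 = 42 nights.
By Gamma–Poisson conjugacy, the posterior is Gamma(α + Σx, β + Σt) = Gamma(20 + 287, 16 + 42) = Gamma(307, 58).
Posterior mean = 307/58 = 307/58; prior mean = 20/16 = 5/4. Difference = 307/58 − 5/4 = 469/116.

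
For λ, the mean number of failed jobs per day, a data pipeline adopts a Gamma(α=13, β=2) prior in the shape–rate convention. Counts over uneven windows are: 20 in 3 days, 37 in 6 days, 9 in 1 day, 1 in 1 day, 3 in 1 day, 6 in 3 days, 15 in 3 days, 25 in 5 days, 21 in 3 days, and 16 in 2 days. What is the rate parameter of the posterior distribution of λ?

Total count: 20 + 37 + 9 + 1 + 3 + 6 + 15 + 25 + 21 + 16 = 153.
Total exposure: 3 + 6 + 1 + 1 + 1 + 3 + 3 + 5 + 3 + 2 = 28 days.
Posterior: α' = 13 + 153 = 166, β' = 2 + 28 = 30.

30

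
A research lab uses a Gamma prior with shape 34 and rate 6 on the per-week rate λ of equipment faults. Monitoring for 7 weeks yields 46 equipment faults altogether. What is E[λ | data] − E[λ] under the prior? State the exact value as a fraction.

Total count 46 over total exposure 7 weeks.
By Gamma–Poisson conjugacy, the posterior is Gamma(α + Σx, β + Σt) = Gamma(34 + 46, 6 + 7) = Gamma(80, 13).
Posterior mean = 80/13 = 80/13; prior mean = 34/6 = 17/3. Difference = 80/13 − 17/3 = 19/39.

19/39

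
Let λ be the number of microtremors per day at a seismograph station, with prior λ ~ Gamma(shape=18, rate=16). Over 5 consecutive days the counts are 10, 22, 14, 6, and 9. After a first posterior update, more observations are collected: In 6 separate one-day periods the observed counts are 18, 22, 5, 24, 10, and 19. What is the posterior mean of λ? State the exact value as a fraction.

Total count: 10 + 22 + 14 + 6 + 9 = 61.
Total exposure: 5 days.
After the first batch: Gamma(18 + 61, 16 + 5) = Gamma(79, 21).
Total count: 18 + 22 + 5 + 24 + 10 + 19 = 98.
Total exposure: 6 days.
After the second batch: Gamma(79 + 98, 21 + 6) = Gamma(177, 27).
Posterior mean = α'/β' = 177/27 = 59/9.

59/9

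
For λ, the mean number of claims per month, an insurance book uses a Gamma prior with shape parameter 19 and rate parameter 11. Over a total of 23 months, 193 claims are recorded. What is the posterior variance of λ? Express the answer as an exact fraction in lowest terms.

53/289

Total count 193 over total exposure 23 months.
Posterior: α' = 19 + 193 = 212, β' = 11 + 23 = 34.
Posterior variance = α'/β'² = 212/1156 = 53/289.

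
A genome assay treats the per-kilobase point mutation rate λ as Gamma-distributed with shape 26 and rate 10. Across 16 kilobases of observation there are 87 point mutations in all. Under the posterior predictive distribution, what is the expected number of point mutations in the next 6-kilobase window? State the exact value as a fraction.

339/13

Total count 87 over total exposure 16 kilobases.
By Gamma–Poisson conjugacy, the posterior is Gamma(α + Σx, β + Σt) = Gamma(26 + 87, 10 + 16) = Gamma(113, 26).
Predictive mean over a 6-kilobase window = T·E[λ|data] = 6·113/26 = 339/13.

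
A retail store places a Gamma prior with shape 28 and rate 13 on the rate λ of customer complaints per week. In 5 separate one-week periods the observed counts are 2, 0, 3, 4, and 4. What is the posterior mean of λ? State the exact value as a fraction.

Total count: 2 + 0 + 3 + 4 + 4 = 13.
Total exposure: 5 weeks.
Gamma(α, β) with Poisson data over total exposure Σt gives posterior Gamma(α+Σx, β+Σt) = Gamma(41, 18).
Posterior mean = α'/β' = 41/18.

41/18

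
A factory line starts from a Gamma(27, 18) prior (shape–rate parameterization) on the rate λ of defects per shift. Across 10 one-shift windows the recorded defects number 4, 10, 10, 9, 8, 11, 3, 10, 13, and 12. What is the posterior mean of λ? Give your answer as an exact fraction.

Total count: 4 + 10 + 10 + 9 + 8 + 11 + 3 + 10 + 13 + 12 = 90.
Total exposure: 10 shifts.
The Gamma prior is conjugate for the Poisson rate, so λ | data ~ Gamma(27+90, 18+10) = Gamma(117, 28).
Posterior mean = α'/β' = 117/28.

117/28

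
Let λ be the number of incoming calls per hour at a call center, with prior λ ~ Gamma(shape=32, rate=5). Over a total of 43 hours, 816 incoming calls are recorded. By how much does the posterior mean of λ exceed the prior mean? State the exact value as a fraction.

169/15

Total count 816 over total exposure 43 hours.
Posterior: α' = 32 + 816 = 848, β' = 5 + 43 = 48.
Posterior mean = 848/48 = 53/3; prior mean = 32/5 = 32/5. Difference = 53/3 − 32/5 = 169/15.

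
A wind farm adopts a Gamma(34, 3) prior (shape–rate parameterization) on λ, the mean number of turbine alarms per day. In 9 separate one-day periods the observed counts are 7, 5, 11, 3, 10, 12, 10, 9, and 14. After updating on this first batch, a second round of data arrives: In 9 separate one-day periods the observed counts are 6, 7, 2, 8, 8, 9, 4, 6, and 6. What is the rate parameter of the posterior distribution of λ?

21

Total count: 7 + 5 + 11 + 3 + 10 + 12 + 10 + 9 + 14 = 81.
Total exposure: 9 days.
After the first batch: Gamma(34 + 81, 3 + 9) = Gamma(115, 12).
Total count: 6 + 7 + 2 + 8 + 8 + 9 + 4 + 6 + 6 = 56.
Total exposure: 9 days.
After the second batch: Gamma(115 + 56, 12 + 9) = Gamma(171, 21).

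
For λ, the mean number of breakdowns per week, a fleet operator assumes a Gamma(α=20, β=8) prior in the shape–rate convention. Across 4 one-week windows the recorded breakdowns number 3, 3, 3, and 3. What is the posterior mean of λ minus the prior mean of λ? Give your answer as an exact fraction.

1/6

Total count: 3 + 3 + 3 + 3 = 12.
Total exposure: 4 weeks.
Gamma(α, β) with Poisson data over total exposure Σt gives posterior Gamma(α+Σx, β+Σt) = Gamma(32, 12).
Posterior mean = 32/12 = 8/3; prior mean = 20/8 = 5/2. Difference = 8/3 − 5/2 = 1/6.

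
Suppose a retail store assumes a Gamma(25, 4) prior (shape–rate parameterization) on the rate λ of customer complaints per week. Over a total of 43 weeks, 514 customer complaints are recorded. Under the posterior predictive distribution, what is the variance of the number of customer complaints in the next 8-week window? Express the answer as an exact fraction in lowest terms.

237160/2209

Total count 514 over total exposure 43 weeks.
By Gamma–Poisson conjugacy, the posterior is Gamma(α + Σx, β + Σt) = Gamma(25 + 514, 4 + 43) = Gamma(539, 47).
The posterior predictive for a window of length T is Negative Binomial with variance T·α'·(β'+T)/β'² = 8·539·55/2209 = 237160/2209.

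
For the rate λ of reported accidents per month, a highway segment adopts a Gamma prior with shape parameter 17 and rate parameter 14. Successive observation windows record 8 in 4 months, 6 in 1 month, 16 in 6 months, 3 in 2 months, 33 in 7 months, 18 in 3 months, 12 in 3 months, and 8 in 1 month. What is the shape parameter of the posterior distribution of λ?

121

Total count: 8 + 6 + 16 + 3 + 33 + 18 + 12 + 8 = 104.
Total exposure: 4 + 1 + 6 + 2 + 7 + 3 + 3 + 1 = 27 months.
The Gamma prior is conjugate for the Poisson rate, so λ | data ~ Gamma(17+104, 14+27) = Gamma(121, 41).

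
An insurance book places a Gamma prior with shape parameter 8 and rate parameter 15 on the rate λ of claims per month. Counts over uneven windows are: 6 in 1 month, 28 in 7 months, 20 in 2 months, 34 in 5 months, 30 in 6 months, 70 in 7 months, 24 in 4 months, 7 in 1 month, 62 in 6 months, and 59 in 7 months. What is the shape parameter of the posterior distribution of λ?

Total count: 6 + 28 + 20 + 34 + 30 + 70 + 24 + 7 + 62 + 59 = 340.
Total exposure: 1 + 7 + 2 + 5 + 6 + 7 + 4 + 1 + 6 + 7 = 46 months.
The Gamma prior is conjugate for the Poisson rate, so λ | data ~ Gamma(8+340, 15+46) = Gamma(348, 61).

348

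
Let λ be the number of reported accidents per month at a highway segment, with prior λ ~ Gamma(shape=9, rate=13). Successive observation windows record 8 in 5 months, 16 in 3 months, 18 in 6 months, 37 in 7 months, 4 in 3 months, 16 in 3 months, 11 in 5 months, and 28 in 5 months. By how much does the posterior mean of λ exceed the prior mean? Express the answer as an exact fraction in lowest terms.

Total count: 8 + 16 + 18 + 37 + 4 + 16 + 11 + 28 = 138.
Total exposure: 5 + 3 + 6 + 7 + 3 + 3 + 5 + 5 = 37 months.
By Gamma–Poisson conjugacy, the posterior is Gamma(α + Σx, β + Σt) = Gamma(9 + 138, 13 + 37) = Gamma(147, 50).
Posterior mean = 147/50 = 147/50; prior mean = 9/13 = 9/13. Difference = 147/50 − 9/13 = 1461/650.

1461/650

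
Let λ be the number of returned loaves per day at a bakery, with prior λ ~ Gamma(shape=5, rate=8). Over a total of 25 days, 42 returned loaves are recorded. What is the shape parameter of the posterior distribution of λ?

47

Total count 42 over total exposure 25 days.
By Gamma–Poisson conjugacy, the posterior is Gamma(α + Σx, β + Σt) = Gamma(5 + 42, 8 + 25) = Gamma(47, 33).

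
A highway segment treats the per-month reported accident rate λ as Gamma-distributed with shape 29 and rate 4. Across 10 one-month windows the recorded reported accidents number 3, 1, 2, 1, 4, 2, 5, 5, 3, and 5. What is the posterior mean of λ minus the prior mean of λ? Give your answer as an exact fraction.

Total count: 3 + 1 + 2 + 1 + 4 + 2 + 5 + 5 + 3 + 5 = 31.
Total exposure: 10 months.
Conjugate update: add total count to the shape and total exposure to the rate, giving Gamma(60, 14).
Posterior mean = 60/14 = 30/7; prior mean = 29/4 = 29/4. Difference = 30/7 − 29/4 = -83/28.

-83/28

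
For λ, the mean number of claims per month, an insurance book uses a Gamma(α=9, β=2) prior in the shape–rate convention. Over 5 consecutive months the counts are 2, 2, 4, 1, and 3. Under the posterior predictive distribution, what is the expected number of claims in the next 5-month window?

Total count: 2 + 2 + 4 + 1 + 3 = 12.
Total exposure: 5 months.
The Gamma prior is conjugate for the Poisson rate, so λ | data ~ Gamma(9+12, 2+5) = Gamma(21, 7).
Predictive mean over a 5-month window = T·E[λ|data] = 5·21/7 = 15.

15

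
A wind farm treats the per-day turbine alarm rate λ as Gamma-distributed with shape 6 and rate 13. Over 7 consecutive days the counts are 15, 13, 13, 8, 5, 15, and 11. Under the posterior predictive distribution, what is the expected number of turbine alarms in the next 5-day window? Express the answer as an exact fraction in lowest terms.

43/2

Total count: 15 + 13 + 13 + 8 + 5 + 15 + 11 = 80.
Total exposure: 7 days.
The Gamma prior is conjugate for the Poisson rate, so λ | data ~ Gamma(6+80, 13+7) = Gamma(86, 20).
Predictive mean over a 5-day window = T·E[λ|data] = 5·86/20 = 43/2.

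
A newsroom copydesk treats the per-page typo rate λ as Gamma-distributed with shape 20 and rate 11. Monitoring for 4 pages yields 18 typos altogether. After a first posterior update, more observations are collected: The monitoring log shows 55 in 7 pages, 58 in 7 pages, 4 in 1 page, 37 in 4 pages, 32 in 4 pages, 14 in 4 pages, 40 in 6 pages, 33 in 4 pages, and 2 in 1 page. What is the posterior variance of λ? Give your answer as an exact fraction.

Total count 18 over total exposure 4 pages.
After the first batch: Gamma(20 + 18, 11 + 4) = Gamma(38, 15).
Total count: 55 + 58 + 4 + 37 + 32 + 14 + 40 + 33 + 2 = 275.
Total exposure: 7 + 7 + 1 + 4 + 4 + 4 + 6 + 4 + 1 = 38 pages.
After the second batch: Gamma(38 + 275, 15 + 38) = Gamma(313, 53).
Posterior variance = α'/β'² = 313/2809.

313/2809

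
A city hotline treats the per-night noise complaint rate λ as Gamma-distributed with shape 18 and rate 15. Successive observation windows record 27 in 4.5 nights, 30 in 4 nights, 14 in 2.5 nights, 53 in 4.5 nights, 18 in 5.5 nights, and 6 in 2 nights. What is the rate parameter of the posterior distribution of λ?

38

Total count: 27 + 30 + 14 + 53 + 18 + 6 = 148.
Total exposure: 4.5 + 4 + 2.5 + 4.5 + 5.5 + 2 = 23 nights.
By Gamma–Poisson conjugacy, the posterior is Gamma(α + Σx, β + Σt) = Gamma(18 + 148, 15 + 23) = Gamma(166, 38).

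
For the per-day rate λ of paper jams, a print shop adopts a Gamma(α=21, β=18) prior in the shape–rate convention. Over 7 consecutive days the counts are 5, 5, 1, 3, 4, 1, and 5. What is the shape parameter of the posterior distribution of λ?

Total count: 5 + 5 + 1 + 3 + 4 + 1 + 5 = 24.
Total exposure: 7 days.
Posterior: α' = 21 + 24 = 45, β' = 18 + 7 = 25.

45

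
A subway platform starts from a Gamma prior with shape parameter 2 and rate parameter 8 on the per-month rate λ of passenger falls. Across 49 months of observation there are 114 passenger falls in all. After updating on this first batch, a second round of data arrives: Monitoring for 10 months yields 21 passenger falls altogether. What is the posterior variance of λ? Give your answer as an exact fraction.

137/4489

Total count 114 over total exposure 49 months.
After the first batch: Gamma(2 + 114, 8 + 49) = Gamma(116, 57).
Total count 21 over total exposure 10 months.
After the second batch: Gamma(116 + 21, 57 + 10) = Gamma(137, 67).
Posterior variance = α'/β'² = 137/4489.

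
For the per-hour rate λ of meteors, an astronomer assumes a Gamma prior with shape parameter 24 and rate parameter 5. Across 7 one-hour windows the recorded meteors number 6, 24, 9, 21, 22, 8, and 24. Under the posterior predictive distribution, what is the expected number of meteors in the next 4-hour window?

Total count: 6 + 24 + 9 + 21 + 22 + 8 + 24 = 114.
Total exposure: 7 hours.
Posterior: α' = 24 + 114 = 138, β' = 5 + 7 = 12.
Predictive mean over a 4-hour window = T·E[λ|data] = 4·138/12 = 46.

46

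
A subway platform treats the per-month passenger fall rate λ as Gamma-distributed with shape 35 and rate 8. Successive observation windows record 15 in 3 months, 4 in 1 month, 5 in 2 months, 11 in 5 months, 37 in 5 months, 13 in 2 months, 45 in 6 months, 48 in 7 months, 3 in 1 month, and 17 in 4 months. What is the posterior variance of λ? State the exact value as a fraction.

233/1936

Total count: 15 + 4 + 5 + 11 + 37 + 13 + 45 + 48 + 3 + 17 = 198.
Total exposure: 3 + 1 + 2 + 5 + 5 + 2 + 6 + 7 + 1 + 4 = 36 months.
By Gamma–Poisson conjugacy, the posterior is Gamma(α + Σx, β + Σt) = Gamma(35 + 198, 8 + 36) = Gamma(233, 44).
Posterior variance = α'/β'² = 233/1936.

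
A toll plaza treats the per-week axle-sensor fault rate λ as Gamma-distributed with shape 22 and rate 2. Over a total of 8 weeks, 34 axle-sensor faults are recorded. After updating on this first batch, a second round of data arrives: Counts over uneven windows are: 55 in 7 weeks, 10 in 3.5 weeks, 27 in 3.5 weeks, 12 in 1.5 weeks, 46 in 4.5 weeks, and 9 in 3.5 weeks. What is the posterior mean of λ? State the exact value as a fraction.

430/67

Total count 34 over total exposure 8 weeks.
After the first batch: Gamma(22 + 34, 2 + 8) = Gamma(56, 10).
Total count: 55 + 10 + 27 + 12 + 46 + 9 = 159.
Total exposure: 7 + 3.5 + 3.5 + 1.5 + 4.5 + 3.5 = 23.5 weeks.
After the second batch: Gamma(56 + 159, 10 + 23.5) = Gamma(215, 67/2).
Posterior mean = α'/β' = 215/(67/2) = 430/67.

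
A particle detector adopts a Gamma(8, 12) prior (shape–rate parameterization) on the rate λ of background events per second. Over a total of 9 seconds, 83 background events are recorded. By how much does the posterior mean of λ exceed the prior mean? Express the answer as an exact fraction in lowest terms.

Total count 83 over total exposure 9 seconds.
Conjugate update: add total count to the shape and total exposure to the rate, giving Gamma(91, 21).
Posterior mean = 91/21 = 13/3; prior mean = 8/12 = 2/3. Difference = 13/3 − 2/3 = 11/3.

11/3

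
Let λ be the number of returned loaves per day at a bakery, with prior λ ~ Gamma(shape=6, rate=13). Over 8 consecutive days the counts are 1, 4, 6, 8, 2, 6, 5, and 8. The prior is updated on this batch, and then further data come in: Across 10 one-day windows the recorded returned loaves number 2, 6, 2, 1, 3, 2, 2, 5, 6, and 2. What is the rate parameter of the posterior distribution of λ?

31

Total count: 1 + 4 + 6 + 8 + 2 + 6 + 5 + 8 = 40.
Total exposure: 8 days.
After the first batch: Gamma(6 + 40, 13 + 8) = Gamma(46, 21).
Total count: 2 + 6 + 2 + 1 + 3 + 2 + 2 + 5 + 6 + 2 = 31.
Total exposure: 10 days.
After the second batch: Gamma(46 + 31, 21 + 10) = Gamma(77, 31).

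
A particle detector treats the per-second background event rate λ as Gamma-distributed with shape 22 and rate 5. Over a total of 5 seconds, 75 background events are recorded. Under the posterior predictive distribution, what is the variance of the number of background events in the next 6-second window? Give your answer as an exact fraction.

Total count 75 over total exposure 5 seconds.
The Gamma prior is conjugate for the Poisson rate, so λ | data ~ Gamma(22+75, 5+5) = Gamma(97, 10).
The posterior predictive for a window of length T is Negative Binomial with variance T·α'·(β'+T)/β'² = 6·97·16/100 = 2328/25.

2328/25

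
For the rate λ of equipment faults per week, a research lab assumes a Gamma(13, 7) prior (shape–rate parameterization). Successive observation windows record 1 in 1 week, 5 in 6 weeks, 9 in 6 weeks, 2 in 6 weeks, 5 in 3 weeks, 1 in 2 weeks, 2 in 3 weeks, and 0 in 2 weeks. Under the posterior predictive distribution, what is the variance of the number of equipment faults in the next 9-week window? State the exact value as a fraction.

Total count: 1 + 5 + 9 + 2 + 5 + 1 + 2 + 0 = 25.
Total exposure: 1 + 6 + 6 + 6 + 3 + 2 + 3 + 2 = 29 weeks.
The Gamma prior is conjugate for the Poisson rate, so λ | data ~ Gamma(13+25, 7+29) = Gamma(38, 36).
The posterior predictive for a window of length T is Negative Binomial with variance T·α'·(β'+T)/β'² = 9·38·45/1296 = 95/8.

95/8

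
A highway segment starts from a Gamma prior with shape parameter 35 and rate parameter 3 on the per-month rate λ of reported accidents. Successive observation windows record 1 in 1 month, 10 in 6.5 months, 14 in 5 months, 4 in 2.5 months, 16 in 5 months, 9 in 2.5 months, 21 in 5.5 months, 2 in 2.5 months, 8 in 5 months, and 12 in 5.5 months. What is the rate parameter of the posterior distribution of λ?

44

Total count: 1 + 10 + 14 + 4 + 16 + 9 + 21 + 2 + 8 + 12 = 97.
Total exposure: 1 + 6.5 + 5 + 2.5 + 5 + 2.5 + 5.5 + 2.5 + 5 + 5.5 = 41 months.
The Gamma prior is conjugate for the Poisson rate, so λ | data ~ Gamma(35+97, 3+41) = Gamma(132, 44).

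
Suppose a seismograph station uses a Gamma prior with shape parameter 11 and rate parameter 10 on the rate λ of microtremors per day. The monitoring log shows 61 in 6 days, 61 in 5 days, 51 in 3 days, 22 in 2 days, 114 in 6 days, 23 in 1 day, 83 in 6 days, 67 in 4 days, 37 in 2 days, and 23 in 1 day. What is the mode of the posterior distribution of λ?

12

Total count: 61 + 61 + 51 + 22 + 114 + 23 + 83 + 67 + 37 + 23 = 542.
Total exposure: 6 + 5 + 3 + 2 + 6 + 1 + 6 + 4 + 2 + 1 = 36 days.
By Gamma–Poisson conjugacy, the posterior is Gamma(α + Σx, β + Σt) = Gamma(11 + 542, 10 + 36) = Gamma(553, 46).
Posterior mode = (α'−1)/β' = 552/46 = 12.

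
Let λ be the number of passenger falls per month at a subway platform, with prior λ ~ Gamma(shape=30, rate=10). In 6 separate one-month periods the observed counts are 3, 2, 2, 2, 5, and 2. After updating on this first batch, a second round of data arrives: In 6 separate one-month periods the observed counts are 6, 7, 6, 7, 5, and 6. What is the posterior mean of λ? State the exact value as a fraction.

83/22

Total count: 3 + 2 + 2 + 2 + 5 + 2 = 16.
Total exposure: 6 months.
After the first batch: Gamma(30 + 16, 10 + 6) = Gamma(46, 16).
Total count: 6 + 7 + 6 + 7 + 5 + 6 = 37.
Total exposure: 6 months.
After the second batch: Gamma(46 + 37, 16 + 6) = Gamma(83, 22).
Posterior mean = α'/β' = 83/22.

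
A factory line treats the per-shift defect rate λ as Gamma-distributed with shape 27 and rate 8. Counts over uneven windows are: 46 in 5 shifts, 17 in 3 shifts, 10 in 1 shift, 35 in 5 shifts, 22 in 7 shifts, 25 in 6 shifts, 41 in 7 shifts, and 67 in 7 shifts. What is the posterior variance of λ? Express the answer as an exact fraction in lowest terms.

Total count: 46 + 17 + 10 + 35 + 22 + 25 + 41 + 67 = 263.
Total exposure: 5 + 3 + 1 + 5 + 7 + 6 + 7 + 7 = 41 shifts.
Gamma(α, β) with Poisson data over total exposure Σt gives posterior Gamma(α+Σx, β+Σt) = Gamma(290, 49).
Posterior variance = α'/β'² = 290/2401.

290/2401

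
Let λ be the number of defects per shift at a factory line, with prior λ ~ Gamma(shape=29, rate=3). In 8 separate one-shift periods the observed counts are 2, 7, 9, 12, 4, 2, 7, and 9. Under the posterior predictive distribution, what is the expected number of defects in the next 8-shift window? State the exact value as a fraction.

Total count: 2 + 7 + 9 + 12 + 4 + 2 + 7 + 9 = 52.
Total exposure: 8 shifts.
The Gamma prior is conjugate for the Poisson rate, so λ | data ~ Gamma(29+52, 3+8) = Gamma(81, 11).
Predictive mean over an 8-shift window = T·E[λ|data] = 8·81/11 = 648/11.

648/11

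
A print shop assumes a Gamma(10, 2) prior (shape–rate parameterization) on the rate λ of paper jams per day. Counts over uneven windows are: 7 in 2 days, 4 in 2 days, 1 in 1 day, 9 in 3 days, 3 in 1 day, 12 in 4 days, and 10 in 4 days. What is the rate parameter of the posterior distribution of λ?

Total count: 7 + 4 + 1 + 9 + 3 + 12 + 10 = 46.
Total exposure: 2 + 2 + 1 + 3 + 1 + 4 + 4 = 17 days.
The Gamma prior is conjugate for the Poisson rate, so λ | data ~ Gamma(10+46, 2+17) = Gamma(56, 19).

19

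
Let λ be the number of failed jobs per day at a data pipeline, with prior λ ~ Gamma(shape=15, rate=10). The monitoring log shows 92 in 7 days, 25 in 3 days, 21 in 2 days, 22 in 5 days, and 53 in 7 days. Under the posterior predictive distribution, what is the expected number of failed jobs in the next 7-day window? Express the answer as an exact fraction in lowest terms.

Total count: 92 + 25 + 21 + 22 + 53 = 213.
Total exposure: 7 + 3 + 2 + 5 + 7 = 24 days.
Gamma(α, β) with Poisson data over total exposure Σt gives posterior Gamma(α+Σx, β+Σt) = Gamma(228, 34).
Predictive mean over a 7-day window = T·E[λ|data] = 7·228/34 = 798/17.

798/17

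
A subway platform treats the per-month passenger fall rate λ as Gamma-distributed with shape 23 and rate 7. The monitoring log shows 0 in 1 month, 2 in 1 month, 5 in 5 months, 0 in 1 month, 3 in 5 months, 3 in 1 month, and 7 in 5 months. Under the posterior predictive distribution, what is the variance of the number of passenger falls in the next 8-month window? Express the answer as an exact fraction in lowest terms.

Total count: 0 + 2 + 5 + 0 + 3 + 3 + 7 = 20.
Total exposure: 1 + 1 + 5 + 1 + 5 + 1 + 5 = 19 months.
Gamma(α, β) with Poisson data over total exposure Σt gives posterior Gamma(α+Σx, β+Σt) = Gamma(43, 26).
The posterior predictive for a window of length T is Negative Binomial with variance T·α'·(β'+T)/β'² = 8·43·34/676 = 2924/169.

2924/169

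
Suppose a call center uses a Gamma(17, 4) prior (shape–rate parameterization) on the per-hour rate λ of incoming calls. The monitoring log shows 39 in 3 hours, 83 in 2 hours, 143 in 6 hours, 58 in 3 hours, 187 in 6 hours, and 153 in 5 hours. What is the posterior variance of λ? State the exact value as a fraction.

680/841

Total count: 39 + 83 + 143 + 58 + 187 + 153 = 663.
Total exposure: 3 + 2 + 6 + 3 + 6 + 5 = 25 hours.
Gamma(α, β) with Poisson data over total exposure Σt gives posterior Gamma(α+Σx, β+Σt) = Gamma(680, 29).
Posterior variance = α'/β'² = 680/841.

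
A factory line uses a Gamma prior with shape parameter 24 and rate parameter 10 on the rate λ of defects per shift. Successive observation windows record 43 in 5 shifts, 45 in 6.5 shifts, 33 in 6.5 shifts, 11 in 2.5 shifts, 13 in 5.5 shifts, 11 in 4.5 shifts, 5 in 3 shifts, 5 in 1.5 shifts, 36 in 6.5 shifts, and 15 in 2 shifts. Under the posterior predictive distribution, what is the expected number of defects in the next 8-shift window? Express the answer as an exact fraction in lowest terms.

3856/107

Total count: 43 + 45 + 33 + 11 + 13 + 11 + 5 + 5 + 36 + 15 = 217.
Total exposure: 5 + 6.5 + 6.5 + 2.5 + 5.5 + 4.5 + 3 + 1.5 + 6.5 + 2 = 43.5 shifts.
Gamma(α, β) with Poisson data over total exposure Σt gives posterior Gamma(α+Σx, β+Σt) = Gamma(241, 107/2).
Predictive mean over an 8-shift window = T·E[λ|data] = 8·241/(107/2) = 3856/107.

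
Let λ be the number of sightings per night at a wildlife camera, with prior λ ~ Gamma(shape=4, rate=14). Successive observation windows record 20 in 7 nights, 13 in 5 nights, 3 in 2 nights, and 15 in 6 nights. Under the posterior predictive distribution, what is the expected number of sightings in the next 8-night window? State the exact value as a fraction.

Total count: 20 + 13 + 3 + 15 = 51.
Total exposure: 7 + 5 + 2 + 6 = 20 nights.
The Gamma prior is conjugate for the Poisson rate, so λ | data ~ Gamma(4+51, 14+20) = Gamma(55, 34).
Predictive mean over an 8-night window = T·E[λ|data] = 8·55/34 = 220/17.

220/17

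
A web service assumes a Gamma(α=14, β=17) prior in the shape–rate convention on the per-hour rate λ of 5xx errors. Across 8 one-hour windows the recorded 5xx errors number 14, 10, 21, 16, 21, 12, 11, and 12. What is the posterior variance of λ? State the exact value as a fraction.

Total count: 14 + 10 + 21 + 16 + 21 + 12 + 11 + 12 = 117.
Total exposure: 8 hours.
Gamma(α, β) with Poisson data over total exposure Σt gives posterior Gamma(α+Σx, β+Σt) = Gamma(131, 25).
Posterior variance = α'/β'² = 131/625.

131/625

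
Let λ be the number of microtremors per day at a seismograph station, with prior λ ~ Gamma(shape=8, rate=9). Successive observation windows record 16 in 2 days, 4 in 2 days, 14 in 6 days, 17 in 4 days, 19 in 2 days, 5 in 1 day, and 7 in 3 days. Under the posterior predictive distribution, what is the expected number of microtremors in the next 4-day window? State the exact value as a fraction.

360/29

Total count: 16 + 4 + 14 + 17 + 19 + 5 + 7 = 82.
Total exposure: 2 + 2 + 6 + 4 + 2 + 1 + 3 = 20 days.
Conjugate update: add total count to the shape and total exposure to the rate, giving Gamma(90, 29).
Predictive mean over a 4-day window = T·E[λ|data] = 4·90/29 = 360/29.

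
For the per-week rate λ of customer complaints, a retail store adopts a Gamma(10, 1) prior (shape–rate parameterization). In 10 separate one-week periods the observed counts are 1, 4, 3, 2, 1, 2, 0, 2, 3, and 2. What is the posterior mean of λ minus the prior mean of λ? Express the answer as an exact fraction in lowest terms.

Total count: 1 + 4 + 3 + 2 + 1 + 2 + 0 + 2 + 3 + 2 = 20.
Total exposure: 10 weeks.
Conjugate update: add total count to the shape and total exposure to the rate, giving Gamma(30, 11).
Posterior mean = 30/11 = 30/11; prior mean = 10/1 = 10. Difference = 30/11 − 10 = -80/11.

-80/11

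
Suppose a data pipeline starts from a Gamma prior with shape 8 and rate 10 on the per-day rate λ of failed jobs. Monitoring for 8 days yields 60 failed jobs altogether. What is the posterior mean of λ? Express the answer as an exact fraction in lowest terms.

34/9

Total count 60 over total exposure 8 days.
Conjugate update: add total count to the shape and total exposure to the rate, giving Gamma(68, 18).
Posterior mean = α'/β' = 68/18 = 34/9.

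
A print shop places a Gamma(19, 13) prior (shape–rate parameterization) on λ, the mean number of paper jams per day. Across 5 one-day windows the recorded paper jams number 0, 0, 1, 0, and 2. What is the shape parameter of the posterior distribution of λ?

Total count: 0 + 0 + 1 + 0 + 2 = 3.
Total exposure: 5 days.
By Gamma–Poisson conjugacy, the posterior is Gamma(α + Σx, β + Σt) = Gamma(19 + 3, 13 + 5) = Gamma(22, 18).

22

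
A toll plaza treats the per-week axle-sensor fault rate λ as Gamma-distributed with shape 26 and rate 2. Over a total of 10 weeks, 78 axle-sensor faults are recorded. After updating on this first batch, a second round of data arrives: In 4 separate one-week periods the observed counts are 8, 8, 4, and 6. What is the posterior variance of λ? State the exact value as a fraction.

Total count 78 over total exposure 10 weeks.
After the first batch: Gamma(26 + 78, 2 + 10) = Gamma(104, 12).
Total count: 8 + 8 + 4 + 6 = 26.
Total exposure: 4 weeks.
After the second batch: Gamma(104 + 26, 12 + 4) = Gamma(130, 16).
Posterior variance = α'/β'² = 130/256 = 65/128.

65/128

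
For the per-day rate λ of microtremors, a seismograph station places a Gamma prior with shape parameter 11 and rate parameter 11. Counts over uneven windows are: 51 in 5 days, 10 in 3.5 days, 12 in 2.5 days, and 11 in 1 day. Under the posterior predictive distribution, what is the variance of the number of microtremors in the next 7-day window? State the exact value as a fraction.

19950/529

Total count: 51 + 10 + 12 + 11 = 84.
Total exposure: 5 + 3.5 + 2.5 + 1 = 12 days.
By Gamma–Poisson conjugacy, the posterior is Gamma(α + Σx, β + Σt) = Gamma(11 + 84, 11 + 12) = Gamma(95, 23).
The posterior predictive for a window of length T is Negative Binomial with variance T·α'·(β'+T)/β'² = 7·95·30/529 = 19950/529.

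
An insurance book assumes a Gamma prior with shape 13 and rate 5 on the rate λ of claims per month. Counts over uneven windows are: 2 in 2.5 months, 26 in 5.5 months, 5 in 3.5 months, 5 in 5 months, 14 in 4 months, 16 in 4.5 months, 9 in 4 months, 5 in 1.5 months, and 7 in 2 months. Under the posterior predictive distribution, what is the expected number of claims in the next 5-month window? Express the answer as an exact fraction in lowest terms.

Total count: 2 + 26 + 5 + 5 + 14 + 16 + 9 + 5 + 7 = 89.
Total exposure: 2.5 + 5.5 + 3.5 + 5 + 4 + 4.5 + 4 + 1.5 + 2 = 32.5 months.
Conjugate update: add total count to the shape and total exposure to the rate, giving Gamma(102, 75/2).
Predictive mean over a 5-month window = T·E[λ|data] = 5·102/(75/2) = 68/5.

68/5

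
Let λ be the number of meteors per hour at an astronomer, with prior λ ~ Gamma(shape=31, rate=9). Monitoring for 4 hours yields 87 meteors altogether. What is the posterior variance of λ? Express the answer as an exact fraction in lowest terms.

Total count 87 over total exposure 4 hours.
By Gamma–Poisson conjugacy, the posterior is Gamma(α + Σx, β + Σt) = Gamma(31 + 87, 9 + 4) = Gamma(118, 13).
Posterior variance = α'/β'² = 118/169.

118/169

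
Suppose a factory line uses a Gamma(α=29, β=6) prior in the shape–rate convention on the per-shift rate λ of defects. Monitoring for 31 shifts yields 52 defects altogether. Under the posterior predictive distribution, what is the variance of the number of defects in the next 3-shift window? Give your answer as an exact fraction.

Total count 52 over total exposure 31 shifts.
By Gamma–Poisson conjugacy, the posterior is Gamma(α + Σx, β + Σt) = Gamma(29 + 52, 6 + 31) = Gamma(81, 37).
The posterior predictive for a window of length T is Negative Binomial with variance T·α'·(β'+T)/β'² = 3·81·40/1369 = 9720/1369.

9720/1369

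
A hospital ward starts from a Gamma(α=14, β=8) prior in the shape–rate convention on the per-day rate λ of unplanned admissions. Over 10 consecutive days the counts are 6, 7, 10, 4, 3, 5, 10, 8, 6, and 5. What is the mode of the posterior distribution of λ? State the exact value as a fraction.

Total count: 6 + 7 + 10 + 4 + 3 + 5 + 10 + 8 + 6 + 5 = 64.
Total exposure: 10 days.
Conjugate update: add total count to the shape and total exposure to the rate, giving Gamma(78, 18).
Posterior mode = (α'−1)/β' = 77/18.

77/18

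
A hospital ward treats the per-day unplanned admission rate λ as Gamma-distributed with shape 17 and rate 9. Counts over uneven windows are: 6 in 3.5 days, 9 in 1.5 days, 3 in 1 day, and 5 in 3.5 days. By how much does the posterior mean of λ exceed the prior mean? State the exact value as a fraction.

Total count: 6 + 9 + 3 + 5 = 23.
Total exposure: 3.5 + 1.5 + 1 + 3.5 = 9.5 days.
Gamma(α, β) with Poisson data over total exposure Σt gives posterior Gamma(α+Σx, β+Σt) = Gamma(40, 37/2).
Posterior mean = 40/(37/2) = 80/37; prior mean = 17/9 = 17/9. Difference = 80/37 − 17/9 = 91/333.

91/333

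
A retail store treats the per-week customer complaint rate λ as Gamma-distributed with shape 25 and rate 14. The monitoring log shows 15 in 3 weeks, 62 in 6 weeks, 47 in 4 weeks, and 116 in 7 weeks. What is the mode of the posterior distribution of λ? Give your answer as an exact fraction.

132/17

Total count: 15 + 62 + 47 + 116 = 240.
Total exposure: 3 + 6 + 4 + 7 = 20 weeks.
Posterior: α' = 25 + 240 = 265, β' = 14 + 20 = 34.
Posterior mode = (α'−1)/β' = 264/34 = 132/17.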